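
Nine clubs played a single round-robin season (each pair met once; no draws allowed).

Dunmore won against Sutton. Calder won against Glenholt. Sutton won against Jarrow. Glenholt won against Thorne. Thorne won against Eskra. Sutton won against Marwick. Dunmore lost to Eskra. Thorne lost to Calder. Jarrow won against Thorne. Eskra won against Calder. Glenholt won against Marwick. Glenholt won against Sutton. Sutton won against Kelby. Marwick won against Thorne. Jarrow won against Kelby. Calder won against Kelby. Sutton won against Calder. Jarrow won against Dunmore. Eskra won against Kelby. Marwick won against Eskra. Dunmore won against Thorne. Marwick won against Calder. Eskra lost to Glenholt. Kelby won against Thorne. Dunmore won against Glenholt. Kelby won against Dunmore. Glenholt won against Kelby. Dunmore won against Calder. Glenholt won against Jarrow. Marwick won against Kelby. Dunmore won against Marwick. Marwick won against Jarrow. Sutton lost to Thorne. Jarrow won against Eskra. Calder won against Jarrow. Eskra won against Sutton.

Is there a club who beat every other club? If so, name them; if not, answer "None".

Highest win total is Glenholt with 6 (out of 8 possible).
Glenholt lost to Dunmore, Calder, so no club went undefeated.

None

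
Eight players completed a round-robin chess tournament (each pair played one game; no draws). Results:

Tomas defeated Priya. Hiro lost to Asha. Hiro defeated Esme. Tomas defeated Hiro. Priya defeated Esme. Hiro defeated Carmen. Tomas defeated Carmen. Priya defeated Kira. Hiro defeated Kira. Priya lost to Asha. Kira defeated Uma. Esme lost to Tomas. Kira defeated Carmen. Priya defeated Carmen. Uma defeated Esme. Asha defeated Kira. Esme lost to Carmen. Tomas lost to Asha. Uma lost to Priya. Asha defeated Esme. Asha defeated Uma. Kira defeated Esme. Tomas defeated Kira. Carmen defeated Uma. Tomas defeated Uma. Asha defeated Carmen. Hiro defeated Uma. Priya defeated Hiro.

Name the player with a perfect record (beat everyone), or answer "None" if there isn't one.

Asha

Asha has 7 wins out of 7 opponents — a perfect record.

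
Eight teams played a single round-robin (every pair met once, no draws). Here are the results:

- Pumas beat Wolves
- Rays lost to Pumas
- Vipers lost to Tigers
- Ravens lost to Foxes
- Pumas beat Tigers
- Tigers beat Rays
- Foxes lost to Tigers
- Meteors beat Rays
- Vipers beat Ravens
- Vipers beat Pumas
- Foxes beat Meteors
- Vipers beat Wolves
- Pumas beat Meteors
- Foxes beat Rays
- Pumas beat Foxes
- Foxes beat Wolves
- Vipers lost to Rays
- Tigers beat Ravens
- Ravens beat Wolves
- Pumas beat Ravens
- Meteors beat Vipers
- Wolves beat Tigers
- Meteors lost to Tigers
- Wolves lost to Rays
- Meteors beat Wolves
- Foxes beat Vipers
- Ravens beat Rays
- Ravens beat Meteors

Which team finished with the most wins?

Pumas

Win totals: Tigers 5, Vipers 3, Foxes 5, Meteors 3, Wolves 1, Pumas 6, Rays 2, Ravens 3.
Pumas leads with 6 wins (next highest: 5).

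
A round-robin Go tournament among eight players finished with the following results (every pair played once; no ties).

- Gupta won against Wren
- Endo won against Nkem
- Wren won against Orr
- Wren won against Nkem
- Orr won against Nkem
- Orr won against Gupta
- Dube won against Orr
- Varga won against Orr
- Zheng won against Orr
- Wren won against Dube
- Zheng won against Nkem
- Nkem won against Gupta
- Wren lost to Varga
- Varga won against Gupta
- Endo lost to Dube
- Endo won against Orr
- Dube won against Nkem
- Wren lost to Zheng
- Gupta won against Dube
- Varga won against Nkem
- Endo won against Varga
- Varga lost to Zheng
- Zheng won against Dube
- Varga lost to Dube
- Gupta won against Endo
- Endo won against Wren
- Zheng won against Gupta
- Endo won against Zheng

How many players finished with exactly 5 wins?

Win totals: Dube 4, Zheng 6, Wren 3, Varga 4, Endo 5, Orr 2, Gupta 3, Nkem 1.
Exactly 5: Endo — 1 player.

1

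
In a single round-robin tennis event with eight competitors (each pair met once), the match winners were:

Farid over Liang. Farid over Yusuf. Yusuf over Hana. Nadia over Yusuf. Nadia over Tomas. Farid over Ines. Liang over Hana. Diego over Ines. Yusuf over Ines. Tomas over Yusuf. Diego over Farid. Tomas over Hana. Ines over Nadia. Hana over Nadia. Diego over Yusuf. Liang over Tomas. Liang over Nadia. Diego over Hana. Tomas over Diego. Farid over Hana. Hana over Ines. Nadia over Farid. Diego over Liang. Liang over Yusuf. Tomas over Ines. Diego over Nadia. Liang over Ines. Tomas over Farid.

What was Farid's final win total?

4

Farid's results: beat Liang, Hana, Yusuf, Ines; lost to Tomas, Nadia, Diego.
That is 4 wins.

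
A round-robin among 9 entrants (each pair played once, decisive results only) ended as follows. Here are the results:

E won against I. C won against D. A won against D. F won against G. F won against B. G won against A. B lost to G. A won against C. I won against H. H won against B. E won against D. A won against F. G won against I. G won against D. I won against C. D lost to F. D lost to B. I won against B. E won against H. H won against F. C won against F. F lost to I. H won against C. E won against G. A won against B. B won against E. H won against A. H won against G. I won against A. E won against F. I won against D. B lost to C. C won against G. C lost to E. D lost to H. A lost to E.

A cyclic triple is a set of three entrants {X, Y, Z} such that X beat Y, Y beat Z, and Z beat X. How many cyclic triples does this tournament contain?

Win totals: A 4, B 2, C 4, D 0, E 7, F 3, G 4, H 6, I 6.
An entrant with w wins dominates both others in C(w,2) triples; summing gives 6 + 1 + 6 + 0 + 21 + 3 + 6 + 15 + 15 = 73 transitive triples.
Total triples C(9,3) = 84, so cyclic triples = 84 − 73 = 11.

11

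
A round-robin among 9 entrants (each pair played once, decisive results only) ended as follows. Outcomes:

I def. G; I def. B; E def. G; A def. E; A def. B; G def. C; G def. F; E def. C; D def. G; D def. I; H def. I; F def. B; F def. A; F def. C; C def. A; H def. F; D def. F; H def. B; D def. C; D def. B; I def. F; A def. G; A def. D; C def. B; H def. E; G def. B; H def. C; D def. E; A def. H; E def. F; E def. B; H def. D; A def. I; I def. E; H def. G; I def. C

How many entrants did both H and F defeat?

2

H beat: B, C, D, E, F, G, I.
F beat: A, B, C.
Both beat: B, C — 2.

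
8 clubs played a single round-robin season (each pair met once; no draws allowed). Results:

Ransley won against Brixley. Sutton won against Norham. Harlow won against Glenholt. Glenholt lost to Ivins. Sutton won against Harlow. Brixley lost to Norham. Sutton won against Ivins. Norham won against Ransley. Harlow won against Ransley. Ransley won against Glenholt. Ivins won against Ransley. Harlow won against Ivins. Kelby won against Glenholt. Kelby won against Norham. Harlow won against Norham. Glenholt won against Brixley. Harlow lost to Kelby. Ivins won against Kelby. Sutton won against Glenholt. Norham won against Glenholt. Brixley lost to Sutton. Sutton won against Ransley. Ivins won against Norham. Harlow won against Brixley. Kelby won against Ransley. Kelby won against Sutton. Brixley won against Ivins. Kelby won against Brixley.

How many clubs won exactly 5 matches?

1

Win totals: Harlow 5, Sutton 6, Brixley 1, Glenholt 1, Ivins 4, Kelby 6, Ransley 2, Norham 3.
Exactly 5: Harlow — 1 club.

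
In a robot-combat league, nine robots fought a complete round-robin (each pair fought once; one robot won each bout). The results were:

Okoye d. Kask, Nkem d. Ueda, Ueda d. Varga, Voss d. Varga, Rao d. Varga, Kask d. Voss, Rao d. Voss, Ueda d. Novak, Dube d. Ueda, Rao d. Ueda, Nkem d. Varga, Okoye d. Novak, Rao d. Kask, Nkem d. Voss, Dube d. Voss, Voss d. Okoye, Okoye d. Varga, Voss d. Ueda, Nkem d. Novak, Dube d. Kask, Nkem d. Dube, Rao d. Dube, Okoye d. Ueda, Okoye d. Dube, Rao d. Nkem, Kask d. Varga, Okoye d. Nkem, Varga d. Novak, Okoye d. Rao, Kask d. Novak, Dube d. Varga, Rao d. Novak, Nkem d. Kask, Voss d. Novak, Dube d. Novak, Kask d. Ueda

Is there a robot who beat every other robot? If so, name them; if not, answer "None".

None

Highest win total is Rao with 7 (out of 8 possible).
Rao lost to Okoye, so no robot went undefeated.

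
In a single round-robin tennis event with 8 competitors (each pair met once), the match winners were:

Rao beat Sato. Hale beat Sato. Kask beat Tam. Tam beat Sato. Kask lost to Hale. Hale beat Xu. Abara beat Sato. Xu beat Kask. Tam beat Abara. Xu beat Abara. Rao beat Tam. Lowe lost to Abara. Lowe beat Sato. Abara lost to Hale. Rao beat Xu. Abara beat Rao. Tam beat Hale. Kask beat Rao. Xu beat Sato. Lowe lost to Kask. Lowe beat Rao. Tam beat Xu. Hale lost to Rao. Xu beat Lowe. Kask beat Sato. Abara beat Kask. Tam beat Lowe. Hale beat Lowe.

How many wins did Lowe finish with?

Lowe's results: beat Sato, Rao; lost to Xu, Hale, Abara, Tam, Kask.
That is 2 wins.

2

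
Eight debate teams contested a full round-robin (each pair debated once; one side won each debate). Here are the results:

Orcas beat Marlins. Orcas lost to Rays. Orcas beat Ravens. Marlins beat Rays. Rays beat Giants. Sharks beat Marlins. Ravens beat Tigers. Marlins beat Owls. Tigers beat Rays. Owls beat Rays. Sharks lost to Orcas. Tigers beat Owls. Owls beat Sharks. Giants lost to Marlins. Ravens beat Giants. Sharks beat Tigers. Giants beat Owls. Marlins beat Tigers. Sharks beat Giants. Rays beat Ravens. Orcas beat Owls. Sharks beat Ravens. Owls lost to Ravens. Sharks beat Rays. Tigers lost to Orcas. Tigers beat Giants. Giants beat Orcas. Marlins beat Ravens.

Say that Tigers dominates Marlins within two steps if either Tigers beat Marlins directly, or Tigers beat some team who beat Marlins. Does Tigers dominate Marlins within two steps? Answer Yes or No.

Tigers did not beat Marlins directly.
Tigers beat Owls, Giants, Rays, but each of them lost to Marlins. No two-step path.

No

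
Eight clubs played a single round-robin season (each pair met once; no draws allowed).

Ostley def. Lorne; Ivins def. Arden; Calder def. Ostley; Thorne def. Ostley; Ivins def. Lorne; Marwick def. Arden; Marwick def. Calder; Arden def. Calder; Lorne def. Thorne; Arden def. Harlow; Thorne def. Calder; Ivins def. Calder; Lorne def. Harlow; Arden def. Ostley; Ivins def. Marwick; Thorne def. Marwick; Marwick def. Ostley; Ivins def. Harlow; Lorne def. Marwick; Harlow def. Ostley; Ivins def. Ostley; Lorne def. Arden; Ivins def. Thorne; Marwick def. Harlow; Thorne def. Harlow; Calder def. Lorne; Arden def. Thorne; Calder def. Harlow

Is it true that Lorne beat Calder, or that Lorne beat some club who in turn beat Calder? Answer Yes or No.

Lorne did not beat Calder directly.
Lorne beat Marwick, Harlow, Arden, Thorne. Of those, Marwick beat Calder.

Yes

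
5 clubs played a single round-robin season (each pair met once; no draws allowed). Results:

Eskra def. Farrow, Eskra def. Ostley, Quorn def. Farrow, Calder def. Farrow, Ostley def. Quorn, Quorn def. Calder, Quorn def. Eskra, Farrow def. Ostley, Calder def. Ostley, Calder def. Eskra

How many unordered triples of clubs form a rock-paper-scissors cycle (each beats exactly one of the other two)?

Win totals: Eskra 2, Calder 3, Ostley 1, Farrow 1, Quorn 3.
A club with w wins dominates both others in C(w,2) triples; summing gives 1 + 3 + 0 + 0 + 3 = 7 transitive triples.
Total triples C(5,3) = 10, so cyclic triples = 10 − 7 = 3.

3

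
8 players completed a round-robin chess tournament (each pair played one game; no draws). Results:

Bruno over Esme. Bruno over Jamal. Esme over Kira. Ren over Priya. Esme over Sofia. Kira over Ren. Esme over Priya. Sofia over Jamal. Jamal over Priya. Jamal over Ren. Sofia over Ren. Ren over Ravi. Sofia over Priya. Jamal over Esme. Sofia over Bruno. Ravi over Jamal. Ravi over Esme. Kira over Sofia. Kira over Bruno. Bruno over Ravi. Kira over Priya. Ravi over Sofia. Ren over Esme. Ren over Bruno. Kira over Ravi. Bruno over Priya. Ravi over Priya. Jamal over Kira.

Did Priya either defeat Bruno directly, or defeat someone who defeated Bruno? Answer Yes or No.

Priya did not beat Bruno directly.
Priya beat no one, so there is no intermediate player.

No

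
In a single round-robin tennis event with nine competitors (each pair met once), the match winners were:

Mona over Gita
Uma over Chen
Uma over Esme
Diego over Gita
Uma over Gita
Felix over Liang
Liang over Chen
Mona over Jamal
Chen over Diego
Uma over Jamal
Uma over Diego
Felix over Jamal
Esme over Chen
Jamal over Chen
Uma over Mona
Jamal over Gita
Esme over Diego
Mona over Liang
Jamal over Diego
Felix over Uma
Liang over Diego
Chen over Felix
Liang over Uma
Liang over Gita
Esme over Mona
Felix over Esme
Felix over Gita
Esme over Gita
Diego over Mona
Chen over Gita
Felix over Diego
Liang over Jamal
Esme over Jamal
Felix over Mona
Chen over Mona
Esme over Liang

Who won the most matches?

Felix

Win totals: Liang 5, Uma 6, Felix 7, Esme 6, Chen 4, Diego 2, Mona 3, Gita 0, Jamal 3.
Felix leads with 7 wins (next highest: 6).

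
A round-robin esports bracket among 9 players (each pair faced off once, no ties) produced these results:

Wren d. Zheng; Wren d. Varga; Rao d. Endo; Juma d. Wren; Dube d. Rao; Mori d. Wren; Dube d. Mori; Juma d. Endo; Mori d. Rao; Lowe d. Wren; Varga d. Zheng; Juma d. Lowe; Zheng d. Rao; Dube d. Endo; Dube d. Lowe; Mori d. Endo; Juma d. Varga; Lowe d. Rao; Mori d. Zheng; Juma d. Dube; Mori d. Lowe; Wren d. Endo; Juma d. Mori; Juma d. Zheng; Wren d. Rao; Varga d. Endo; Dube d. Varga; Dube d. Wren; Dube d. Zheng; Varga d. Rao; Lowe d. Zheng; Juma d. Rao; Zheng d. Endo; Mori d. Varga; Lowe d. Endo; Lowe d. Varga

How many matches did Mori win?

Mori's results: beat Lowe, Varga, Rao, Zheng, Endo, Wren; lost to Dube, Juma.
That is 6 wins.

6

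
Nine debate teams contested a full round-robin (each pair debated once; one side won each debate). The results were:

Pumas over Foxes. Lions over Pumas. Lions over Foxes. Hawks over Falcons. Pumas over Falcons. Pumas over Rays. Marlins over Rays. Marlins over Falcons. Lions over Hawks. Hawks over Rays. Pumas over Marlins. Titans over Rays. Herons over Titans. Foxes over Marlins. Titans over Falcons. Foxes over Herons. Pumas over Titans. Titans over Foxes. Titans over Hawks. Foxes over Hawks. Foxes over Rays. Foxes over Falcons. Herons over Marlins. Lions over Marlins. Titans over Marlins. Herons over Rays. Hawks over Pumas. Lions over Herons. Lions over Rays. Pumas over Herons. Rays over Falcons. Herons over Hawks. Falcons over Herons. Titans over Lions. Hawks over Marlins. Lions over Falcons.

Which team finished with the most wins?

Win totals: Marlins 2, Lions 7, Rays 1, Falcons 1, Titans 6, Herons 4, Foxes 5, Pumas 6, Hawks 4.
Lions leads with 7 wins (next highest: 6).

Lions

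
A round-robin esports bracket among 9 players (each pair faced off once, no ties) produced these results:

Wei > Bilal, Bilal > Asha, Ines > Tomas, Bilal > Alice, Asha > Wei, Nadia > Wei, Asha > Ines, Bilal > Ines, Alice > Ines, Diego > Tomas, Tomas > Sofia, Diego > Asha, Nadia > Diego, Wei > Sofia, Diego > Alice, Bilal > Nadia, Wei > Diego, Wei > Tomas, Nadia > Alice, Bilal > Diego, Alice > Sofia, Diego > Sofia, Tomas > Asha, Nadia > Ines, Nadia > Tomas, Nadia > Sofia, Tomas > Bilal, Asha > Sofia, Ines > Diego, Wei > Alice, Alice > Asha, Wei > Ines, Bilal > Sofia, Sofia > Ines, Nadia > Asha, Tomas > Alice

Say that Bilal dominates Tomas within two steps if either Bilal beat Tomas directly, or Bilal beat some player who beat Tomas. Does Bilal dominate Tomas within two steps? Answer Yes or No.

Yes

Bilal did not beat Tomas directly.
Bilal beat Nadia, Alice, Diego, Ines, Asha, Sofia. Of those, Nadia beat Tomas.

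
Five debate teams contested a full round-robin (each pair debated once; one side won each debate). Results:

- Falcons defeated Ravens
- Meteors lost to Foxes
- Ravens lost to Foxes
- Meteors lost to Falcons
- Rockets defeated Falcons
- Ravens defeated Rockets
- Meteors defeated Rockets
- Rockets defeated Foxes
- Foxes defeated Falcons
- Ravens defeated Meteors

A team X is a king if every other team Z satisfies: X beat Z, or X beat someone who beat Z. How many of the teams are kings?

3

Rockets reaches everyone (king).
Falcons cannot reach Foxes in two steps.
Foxes reaches everyone (king).
Ravens reaches everyone (king).
Meteors cannot reach Ravens in two steps.
Kings: Rockets, Foxes, Ravens — 3.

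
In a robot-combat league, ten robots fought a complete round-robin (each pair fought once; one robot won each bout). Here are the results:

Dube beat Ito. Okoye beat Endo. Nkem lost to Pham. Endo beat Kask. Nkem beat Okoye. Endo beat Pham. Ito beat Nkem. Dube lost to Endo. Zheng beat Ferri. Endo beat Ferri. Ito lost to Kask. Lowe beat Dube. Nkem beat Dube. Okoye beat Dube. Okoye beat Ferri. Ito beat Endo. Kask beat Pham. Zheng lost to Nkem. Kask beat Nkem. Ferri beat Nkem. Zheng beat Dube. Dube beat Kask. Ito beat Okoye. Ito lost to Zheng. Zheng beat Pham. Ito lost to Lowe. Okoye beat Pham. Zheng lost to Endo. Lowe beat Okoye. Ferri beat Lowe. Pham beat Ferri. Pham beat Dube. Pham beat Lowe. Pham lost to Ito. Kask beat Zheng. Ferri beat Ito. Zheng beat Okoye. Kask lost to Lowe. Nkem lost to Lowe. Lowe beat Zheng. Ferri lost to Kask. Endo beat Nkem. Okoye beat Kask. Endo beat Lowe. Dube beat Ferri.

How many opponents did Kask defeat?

Kask's results: beat Zheng, Ferri, Nkem, Ito, Pham; lost to Dube, Okoye, Lowe, Endo.
That is 5 wins.

5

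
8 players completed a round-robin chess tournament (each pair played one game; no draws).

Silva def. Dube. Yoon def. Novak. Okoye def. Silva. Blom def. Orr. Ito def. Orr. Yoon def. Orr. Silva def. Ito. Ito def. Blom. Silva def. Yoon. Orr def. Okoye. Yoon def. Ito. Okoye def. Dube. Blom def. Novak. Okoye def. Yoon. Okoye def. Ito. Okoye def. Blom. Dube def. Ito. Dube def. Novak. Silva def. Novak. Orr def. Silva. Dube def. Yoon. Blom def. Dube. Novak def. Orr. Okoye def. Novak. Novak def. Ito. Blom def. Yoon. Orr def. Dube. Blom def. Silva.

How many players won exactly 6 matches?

1

Win totals: Silva 4, Novak 2, Ito 2, Orr 3, Dube 3, Blom 5, Yoon 3, Okoye 6.
Exactly 6: Okoye — 1 player.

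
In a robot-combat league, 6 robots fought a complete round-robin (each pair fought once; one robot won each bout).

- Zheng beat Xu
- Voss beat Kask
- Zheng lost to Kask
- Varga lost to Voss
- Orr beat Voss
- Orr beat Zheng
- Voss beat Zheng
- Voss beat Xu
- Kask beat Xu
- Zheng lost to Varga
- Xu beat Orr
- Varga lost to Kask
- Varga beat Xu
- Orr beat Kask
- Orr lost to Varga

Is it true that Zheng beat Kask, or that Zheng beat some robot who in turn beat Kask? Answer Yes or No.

No

Zheng did not beat Kask directly.
Zheng beat Xu, but each of them lost to Kask. No two-step path.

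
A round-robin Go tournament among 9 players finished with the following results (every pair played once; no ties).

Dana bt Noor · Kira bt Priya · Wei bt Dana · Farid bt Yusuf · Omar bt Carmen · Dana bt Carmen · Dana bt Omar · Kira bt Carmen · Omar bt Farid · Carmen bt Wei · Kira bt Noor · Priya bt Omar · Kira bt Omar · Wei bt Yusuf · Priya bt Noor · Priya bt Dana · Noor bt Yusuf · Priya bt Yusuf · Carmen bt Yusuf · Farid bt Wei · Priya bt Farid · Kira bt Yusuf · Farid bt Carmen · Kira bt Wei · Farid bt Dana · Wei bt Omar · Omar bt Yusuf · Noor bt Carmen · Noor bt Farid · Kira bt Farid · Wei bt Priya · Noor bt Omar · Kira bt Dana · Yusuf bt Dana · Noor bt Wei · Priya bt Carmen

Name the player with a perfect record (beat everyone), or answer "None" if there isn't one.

Kira has 8 wins out of 8 opponents — a perfect record.

Kira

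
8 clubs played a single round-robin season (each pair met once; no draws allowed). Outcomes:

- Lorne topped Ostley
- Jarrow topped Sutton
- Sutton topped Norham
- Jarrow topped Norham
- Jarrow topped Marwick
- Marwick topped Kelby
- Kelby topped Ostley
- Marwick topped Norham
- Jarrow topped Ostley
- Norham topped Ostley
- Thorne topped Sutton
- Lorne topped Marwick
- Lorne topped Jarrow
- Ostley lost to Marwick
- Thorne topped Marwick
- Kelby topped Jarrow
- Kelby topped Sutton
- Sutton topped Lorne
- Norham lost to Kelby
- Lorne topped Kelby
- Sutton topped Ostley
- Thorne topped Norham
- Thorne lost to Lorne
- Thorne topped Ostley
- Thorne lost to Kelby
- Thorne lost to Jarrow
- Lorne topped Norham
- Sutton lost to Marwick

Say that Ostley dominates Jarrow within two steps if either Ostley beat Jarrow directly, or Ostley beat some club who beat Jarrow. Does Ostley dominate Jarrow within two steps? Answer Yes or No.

No

Ostley did not beat Jarrow directly.
Ostley beat no one, so there is no intermediate club.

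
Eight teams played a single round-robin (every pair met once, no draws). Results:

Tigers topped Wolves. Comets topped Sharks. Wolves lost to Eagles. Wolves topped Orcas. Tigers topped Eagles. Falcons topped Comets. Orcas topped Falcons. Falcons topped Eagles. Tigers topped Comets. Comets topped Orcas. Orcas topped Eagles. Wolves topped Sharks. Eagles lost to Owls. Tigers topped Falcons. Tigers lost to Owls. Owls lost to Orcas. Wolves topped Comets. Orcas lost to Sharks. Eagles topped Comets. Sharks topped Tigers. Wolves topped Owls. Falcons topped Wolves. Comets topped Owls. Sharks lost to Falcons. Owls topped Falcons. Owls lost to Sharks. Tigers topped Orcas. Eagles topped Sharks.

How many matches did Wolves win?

4

Wolves' results: beat Sharks, Orcas, Owls, Comets; lost to Tigers, Eagles, Falcons.
That is 4 wins.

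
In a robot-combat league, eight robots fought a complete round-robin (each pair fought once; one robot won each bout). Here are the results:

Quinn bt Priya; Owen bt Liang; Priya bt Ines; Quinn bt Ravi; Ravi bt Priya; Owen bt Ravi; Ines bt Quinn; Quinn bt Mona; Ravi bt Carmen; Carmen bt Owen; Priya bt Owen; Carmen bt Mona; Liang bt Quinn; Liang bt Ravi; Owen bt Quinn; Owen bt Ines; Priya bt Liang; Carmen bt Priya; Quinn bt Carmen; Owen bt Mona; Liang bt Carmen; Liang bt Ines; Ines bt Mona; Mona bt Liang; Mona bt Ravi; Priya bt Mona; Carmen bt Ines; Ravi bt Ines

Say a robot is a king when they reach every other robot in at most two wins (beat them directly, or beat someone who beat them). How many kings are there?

Quinn reaches everyone (king).
Ines cannot reach Owen in two steps.
Carmen reaches everyone (king).
Liang reaches everyone (king).
Priya reaches everyone (king).
Mona cannot reach Owen in two steps.
Ravi reaches everyone (king).
Owen reaches everyone (king).
Kings: Quinn, Carmen, Liang, Priya, Ravi, Owen — 6.

6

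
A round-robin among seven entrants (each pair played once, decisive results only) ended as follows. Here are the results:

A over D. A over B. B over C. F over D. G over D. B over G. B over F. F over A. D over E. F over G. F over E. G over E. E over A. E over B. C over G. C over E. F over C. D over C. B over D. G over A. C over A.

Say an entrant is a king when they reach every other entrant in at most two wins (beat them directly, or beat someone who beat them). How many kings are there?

A reaches everyone (king).
B reaches everyone (king).
C cannot reach F in two steps.
D cannot reach F in two steps.
E reaches everyone (king).
F reaches everyone (king).
G cannot reach F in two steps.
Kings: A, B, E, F — 4.

4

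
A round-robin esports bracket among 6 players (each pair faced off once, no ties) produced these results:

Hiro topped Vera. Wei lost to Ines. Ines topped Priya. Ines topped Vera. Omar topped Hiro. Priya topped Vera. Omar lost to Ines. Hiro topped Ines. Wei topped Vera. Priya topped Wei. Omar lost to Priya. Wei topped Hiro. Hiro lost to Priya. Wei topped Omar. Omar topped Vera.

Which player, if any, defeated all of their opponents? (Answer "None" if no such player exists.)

Highest win total is Priya with 4 (out of 5 possible).
Priya lost to Ines, so no player went undefeated.

None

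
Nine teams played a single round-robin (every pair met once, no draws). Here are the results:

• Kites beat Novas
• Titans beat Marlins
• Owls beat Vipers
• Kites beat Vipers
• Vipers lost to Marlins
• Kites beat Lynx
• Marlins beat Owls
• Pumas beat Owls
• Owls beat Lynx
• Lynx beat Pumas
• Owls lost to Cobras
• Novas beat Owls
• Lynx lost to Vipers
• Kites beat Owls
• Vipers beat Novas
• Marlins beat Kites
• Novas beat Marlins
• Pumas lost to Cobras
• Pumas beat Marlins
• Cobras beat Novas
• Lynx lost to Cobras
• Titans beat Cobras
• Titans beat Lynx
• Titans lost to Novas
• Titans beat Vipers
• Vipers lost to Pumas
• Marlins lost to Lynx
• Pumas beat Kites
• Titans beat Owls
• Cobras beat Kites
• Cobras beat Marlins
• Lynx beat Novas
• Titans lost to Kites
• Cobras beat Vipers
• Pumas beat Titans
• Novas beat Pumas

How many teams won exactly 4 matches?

Win totals: Owls 2, Novas 4, Kites 5, Marlins 3, Cobras 7, Lynx 3, Titans 5, Vipers 2, Pumas 5.
Exactly 4: Novas — 1 team.

1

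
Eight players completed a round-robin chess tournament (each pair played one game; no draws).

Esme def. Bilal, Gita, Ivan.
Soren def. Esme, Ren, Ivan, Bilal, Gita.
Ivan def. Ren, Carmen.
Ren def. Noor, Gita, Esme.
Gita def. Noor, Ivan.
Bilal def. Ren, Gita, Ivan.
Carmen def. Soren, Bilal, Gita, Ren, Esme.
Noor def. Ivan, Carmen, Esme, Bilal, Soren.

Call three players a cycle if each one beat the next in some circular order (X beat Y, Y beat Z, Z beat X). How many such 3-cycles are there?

Win totals: Carmen 5, Bilal 3, Ivan 2, Noor 5, Esme 3, Ren 3, Soren 5, Gita 2.
A player with w wins dominates both others in C(w,2) triples; summing gives 10 + 3 + 1 + 10 + 3 + 3 + 10 + 1 = 41 transitive triples.
Total triples C(8,3) = 56, so cyclic triples = 56 − 41 = 15.

15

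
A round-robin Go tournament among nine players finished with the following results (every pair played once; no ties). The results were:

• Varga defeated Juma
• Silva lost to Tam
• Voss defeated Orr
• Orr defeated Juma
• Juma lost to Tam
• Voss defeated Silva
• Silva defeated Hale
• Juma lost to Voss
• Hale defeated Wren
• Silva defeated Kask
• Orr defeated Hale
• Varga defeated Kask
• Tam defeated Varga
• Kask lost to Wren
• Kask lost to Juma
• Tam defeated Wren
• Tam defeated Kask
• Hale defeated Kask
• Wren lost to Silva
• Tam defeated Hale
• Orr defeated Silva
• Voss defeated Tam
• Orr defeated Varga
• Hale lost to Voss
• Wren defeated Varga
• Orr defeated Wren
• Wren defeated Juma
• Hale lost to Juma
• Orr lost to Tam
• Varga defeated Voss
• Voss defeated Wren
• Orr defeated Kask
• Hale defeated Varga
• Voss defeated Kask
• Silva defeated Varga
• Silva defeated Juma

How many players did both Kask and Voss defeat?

Kask beat: no one.
Voss beat: Kask, Juma, Tam, Orr, Hale, Wren, Silva.
No one was beaten by both.

0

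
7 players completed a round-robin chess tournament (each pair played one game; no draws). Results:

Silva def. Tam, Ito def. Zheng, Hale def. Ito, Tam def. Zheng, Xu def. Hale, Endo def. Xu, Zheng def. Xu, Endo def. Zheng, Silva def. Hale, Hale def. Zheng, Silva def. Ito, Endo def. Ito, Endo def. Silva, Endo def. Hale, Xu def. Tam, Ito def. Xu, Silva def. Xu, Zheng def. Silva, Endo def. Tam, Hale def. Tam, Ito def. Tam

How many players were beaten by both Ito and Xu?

1

Ito beat: Xu, Zheng, Tam.
Xu beat: Tam, Hale.
Both beat: Tam — 1.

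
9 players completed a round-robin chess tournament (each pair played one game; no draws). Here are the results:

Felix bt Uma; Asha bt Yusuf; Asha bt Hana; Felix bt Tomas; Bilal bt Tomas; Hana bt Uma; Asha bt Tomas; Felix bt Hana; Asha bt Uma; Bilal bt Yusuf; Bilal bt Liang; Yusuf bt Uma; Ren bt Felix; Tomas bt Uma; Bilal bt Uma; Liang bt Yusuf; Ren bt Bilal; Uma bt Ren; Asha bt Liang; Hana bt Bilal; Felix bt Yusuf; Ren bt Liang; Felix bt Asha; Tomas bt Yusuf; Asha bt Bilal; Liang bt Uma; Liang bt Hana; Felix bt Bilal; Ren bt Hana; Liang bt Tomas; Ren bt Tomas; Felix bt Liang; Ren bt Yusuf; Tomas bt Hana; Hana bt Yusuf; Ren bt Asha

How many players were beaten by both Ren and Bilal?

Ren beat: Asha, Yusuf, Tomas, Bilal, Felix, Hana, Liang.
Bilal beat: Yusuf, Uma, Tomas, Liang.
Both beat: Yusuf, Tomas, Liang — 3.

3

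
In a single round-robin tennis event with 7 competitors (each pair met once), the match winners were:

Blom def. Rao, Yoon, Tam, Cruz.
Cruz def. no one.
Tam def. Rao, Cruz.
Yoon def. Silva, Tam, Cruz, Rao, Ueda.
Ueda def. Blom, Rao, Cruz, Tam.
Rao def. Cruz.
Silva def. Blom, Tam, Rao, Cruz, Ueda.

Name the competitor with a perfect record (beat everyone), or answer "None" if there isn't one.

Highest win total is Yoon with 5 (out of 6 possible).
Yoon lost to Blom, so no competitor went undefeated.

None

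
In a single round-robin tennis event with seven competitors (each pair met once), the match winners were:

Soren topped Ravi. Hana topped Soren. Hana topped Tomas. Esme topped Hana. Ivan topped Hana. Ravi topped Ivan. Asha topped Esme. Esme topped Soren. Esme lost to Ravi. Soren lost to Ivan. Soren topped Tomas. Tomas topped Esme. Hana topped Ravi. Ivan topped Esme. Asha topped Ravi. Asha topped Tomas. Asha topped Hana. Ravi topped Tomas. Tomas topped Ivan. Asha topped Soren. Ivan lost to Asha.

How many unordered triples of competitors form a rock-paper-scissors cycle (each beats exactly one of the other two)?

Win totals: Ivan 3, Asha 6, Soren 2, Ravi 3, Esme 2, Tomas 2, Hana 3.
A competitor with w wins dominates both others in C(w,2) triples; summing gives 3 + 15 + 1 + 3 + 1 + 1 + 3 = 27 transitive triples.
Total triples C(7,3) = 35, so cyclic triples = 35 − 27 = 8.

8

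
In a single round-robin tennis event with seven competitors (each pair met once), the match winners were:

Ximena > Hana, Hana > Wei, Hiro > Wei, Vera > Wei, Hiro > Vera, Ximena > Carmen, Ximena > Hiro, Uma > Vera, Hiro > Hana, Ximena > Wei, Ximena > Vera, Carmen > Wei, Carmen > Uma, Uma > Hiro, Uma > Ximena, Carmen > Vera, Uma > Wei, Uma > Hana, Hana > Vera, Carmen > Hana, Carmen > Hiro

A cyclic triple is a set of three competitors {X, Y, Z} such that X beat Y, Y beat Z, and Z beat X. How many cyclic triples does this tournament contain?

1

Win totals: Uma 5, Vera 1, Wei 0, Hiro 3, Hana 2, Carmen 5, Ximena 5.
A competitor with w wins dominates both others in C(w,2) triples; summing gives 10 + 0 + 0 + 3 + 1 + 10 + 10 = 34 transitive triples.
Total triples C(7,3) = 35, so cyclic triples = 35 − 34 = 1.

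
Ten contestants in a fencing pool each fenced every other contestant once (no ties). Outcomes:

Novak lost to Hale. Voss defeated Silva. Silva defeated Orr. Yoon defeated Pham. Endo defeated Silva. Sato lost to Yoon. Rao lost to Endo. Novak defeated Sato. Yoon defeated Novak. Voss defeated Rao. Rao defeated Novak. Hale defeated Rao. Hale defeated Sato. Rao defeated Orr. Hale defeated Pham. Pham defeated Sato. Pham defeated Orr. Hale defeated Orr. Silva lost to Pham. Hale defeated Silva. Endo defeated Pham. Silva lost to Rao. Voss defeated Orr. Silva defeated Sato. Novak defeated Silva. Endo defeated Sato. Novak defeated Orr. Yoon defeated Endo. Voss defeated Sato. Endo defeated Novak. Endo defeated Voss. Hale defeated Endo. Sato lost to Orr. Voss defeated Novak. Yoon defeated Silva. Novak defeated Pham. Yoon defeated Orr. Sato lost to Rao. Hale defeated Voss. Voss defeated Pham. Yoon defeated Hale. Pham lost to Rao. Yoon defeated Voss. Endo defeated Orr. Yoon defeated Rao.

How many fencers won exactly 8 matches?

Win totals: Orr 1, Sato 0, Endo 7, Rao 5, Voss 6, Yoon 9, Novak 4, Pham 3, Silva 2, Hale 8.
Exactly 8: Hale — 1 fencer.

1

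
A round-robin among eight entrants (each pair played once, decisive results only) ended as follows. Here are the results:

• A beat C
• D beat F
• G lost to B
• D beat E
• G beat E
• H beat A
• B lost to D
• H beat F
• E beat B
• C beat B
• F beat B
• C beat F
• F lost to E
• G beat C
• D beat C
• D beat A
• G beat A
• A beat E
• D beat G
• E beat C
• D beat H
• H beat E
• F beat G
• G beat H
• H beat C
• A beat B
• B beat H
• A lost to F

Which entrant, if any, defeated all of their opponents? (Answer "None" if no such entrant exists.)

D

D has 7 wins out of 7 opponents — a perfect record.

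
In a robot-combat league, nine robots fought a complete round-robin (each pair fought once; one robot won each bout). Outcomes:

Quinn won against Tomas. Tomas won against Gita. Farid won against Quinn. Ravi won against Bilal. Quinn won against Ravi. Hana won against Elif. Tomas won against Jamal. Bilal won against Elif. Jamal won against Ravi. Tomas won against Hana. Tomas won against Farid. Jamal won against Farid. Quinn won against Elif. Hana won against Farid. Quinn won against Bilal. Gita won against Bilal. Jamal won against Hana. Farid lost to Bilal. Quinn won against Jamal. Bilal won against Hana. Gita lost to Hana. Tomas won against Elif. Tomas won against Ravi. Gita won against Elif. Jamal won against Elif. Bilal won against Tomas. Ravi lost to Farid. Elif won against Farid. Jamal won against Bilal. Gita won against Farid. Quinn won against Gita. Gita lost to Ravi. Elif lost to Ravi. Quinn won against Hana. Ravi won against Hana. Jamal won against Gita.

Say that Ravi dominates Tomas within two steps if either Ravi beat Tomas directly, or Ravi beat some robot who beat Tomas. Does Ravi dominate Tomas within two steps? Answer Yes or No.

Yes

Ravi did not beat Tomas directly.
Ravi beat Bilal, Hana, Gita, Elif. Of those, Bilal beat Tomas.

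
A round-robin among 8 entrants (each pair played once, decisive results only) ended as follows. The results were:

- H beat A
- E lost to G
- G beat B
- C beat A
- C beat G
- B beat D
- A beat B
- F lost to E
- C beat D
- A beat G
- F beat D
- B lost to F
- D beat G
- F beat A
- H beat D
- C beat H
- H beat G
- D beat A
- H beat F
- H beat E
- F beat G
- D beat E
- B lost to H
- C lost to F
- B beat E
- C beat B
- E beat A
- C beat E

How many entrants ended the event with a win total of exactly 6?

Win totals: A 2, B 2, C 6, D 3, E 2, F 5, G 2, H 6.
Exactly 6: C, H — 2 entrants.

2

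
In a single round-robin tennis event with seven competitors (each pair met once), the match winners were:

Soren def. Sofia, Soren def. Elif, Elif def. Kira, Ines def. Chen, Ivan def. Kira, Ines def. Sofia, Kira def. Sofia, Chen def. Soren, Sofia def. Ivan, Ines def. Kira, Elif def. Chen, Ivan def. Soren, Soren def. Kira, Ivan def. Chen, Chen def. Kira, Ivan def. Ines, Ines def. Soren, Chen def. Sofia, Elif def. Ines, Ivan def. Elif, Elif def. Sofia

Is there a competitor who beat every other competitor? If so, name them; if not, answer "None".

Highest win total is Ivan with 5 (out of 6 possible).
Ivan lost to Sofia, so no competitor went undefeated.

None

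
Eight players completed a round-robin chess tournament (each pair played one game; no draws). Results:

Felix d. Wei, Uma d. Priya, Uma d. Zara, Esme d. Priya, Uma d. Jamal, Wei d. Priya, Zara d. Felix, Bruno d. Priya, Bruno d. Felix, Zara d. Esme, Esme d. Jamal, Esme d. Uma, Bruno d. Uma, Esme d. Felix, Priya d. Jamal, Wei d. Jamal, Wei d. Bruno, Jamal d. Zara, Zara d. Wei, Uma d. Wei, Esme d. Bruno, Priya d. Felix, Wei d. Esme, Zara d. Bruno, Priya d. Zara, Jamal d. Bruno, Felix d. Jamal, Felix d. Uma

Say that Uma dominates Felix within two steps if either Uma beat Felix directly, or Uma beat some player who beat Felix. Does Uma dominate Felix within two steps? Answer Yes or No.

Uma did not beat Felix directly.
Uma beat Jamal, Zara, Priya, Wei. Of those, Zara beat Felix.

Yes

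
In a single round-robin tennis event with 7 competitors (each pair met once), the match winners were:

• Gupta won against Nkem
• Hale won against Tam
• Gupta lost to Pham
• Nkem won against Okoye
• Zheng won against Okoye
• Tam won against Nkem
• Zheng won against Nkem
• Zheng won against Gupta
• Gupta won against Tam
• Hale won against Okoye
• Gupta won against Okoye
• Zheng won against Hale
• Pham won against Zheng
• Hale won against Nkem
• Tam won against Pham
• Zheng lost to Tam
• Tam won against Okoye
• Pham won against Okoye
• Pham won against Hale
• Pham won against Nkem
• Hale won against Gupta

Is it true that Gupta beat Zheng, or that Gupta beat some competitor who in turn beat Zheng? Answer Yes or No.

Yes

Gupta did not beat Zheng directly.
Gupta beat Nkem, Okoye, Tam. Of those, Tam beat Zheng.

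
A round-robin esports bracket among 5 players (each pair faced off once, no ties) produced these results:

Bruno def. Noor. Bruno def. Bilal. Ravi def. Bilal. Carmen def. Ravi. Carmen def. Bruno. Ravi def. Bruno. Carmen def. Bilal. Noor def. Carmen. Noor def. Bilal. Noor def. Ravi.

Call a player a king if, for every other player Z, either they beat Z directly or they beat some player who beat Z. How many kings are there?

Noor reaches everyone (king).
Bruno reaches everyone (king).
Ravi cannot reach Carmen in two steps.
Bilal cannot reach Noor, Bruno, Ravi, Carmen in two steps.
Carmen reaches everyone (king).
Kings: Noor, Bruno, Carmen — 3.

3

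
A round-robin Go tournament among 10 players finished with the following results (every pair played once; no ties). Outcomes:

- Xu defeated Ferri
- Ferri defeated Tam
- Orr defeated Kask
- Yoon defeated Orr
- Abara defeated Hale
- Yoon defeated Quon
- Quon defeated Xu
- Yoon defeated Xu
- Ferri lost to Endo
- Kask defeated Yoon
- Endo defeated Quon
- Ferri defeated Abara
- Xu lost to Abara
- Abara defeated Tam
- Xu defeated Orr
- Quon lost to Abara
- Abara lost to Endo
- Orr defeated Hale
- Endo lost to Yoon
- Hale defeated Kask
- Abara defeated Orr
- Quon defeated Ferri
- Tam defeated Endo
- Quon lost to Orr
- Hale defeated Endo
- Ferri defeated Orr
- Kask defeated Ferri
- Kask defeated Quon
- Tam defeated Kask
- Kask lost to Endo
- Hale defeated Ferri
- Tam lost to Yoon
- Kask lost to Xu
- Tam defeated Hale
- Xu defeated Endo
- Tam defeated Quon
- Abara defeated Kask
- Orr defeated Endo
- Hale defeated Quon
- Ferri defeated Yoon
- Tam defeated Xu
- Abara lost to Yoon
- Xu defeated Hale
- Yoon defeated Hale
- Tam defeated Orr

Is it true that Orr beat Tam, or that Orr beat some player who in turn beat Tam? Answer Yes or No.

No

Orr did not beat Tam directly.
Orr beat Endo, Hale, Kask, Quon, but each of them lost to Tam. No two-step path.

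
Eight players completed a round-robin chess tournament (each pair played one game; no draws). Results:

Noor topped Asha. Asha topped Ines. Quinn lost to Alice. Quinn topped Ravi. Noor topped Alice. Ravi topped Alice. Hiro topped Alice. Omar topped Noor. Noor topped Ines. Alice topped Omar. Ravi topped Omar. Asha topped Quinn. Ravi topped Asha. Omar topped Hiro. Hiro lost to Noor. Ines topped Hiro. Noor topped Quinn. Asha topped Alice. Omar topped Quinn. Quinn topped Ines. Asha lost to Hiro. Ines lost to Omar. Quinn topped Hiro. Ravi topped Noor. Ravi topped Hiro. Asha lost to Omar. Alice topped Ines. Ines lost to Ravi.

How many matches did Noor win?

Noor's results: beat Ines, Hiro, Asha, Quinn, Alice; lost to Ravi, Omar.
That is 5 wins.

5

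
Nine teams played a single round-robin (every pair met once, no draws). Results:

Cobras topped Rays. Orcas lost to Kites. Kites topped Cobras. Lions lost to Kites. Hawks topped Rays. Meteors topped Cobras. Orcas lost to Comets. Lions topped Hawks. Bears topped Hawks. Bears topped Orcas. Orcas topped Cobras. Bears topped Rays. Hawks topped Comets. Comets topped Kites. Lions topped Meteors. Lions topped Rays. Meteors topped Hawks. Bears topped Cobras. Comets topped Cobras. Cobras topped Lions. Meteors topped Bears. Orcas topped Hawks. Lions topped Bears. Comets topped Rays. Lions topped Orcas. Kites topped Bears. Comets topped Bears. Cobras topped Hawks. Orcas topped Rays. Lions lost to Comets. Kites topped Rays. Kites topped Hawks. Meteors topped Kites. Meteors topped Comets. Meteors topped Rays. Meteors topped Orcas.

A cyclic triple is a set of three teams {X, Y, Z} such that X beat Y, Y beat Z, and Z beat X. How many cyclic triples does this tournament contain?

10

Win totals: Orcas 3, Meteors 7, Cobras 3, Rays 0, Kites 6, Bears 4, Lions 5, Comets 6, Hawks 2.
A team with w wins dominates both others in C(w,2) triples; summing gives 3 + 21 + 3 + 0 + 15 + 6 + 10 + 15 + 1 = 74 transitive triples.
Total triples C(9,3) = 84, so cyclic triples = 84 − 74 = 10.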